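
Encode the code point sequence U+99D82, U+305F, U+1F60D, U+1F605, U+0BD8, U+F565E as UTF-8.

F2 99 B6 82 E3 81 9F F0 9F 98 8D F0 9F 98 85 E0 AF 98 F3 B5 99 9E

U+99D82: 4-byte form → F2 99 B6 82.
U+305F: 3-byte form → E3 81 9F.
U+1F60D: 4-byte form → F0 9F 98 8D.
U+1F605: 4-byte form → F0 9F 98 85.
U+0BD8: 3-byte form → E0 AF 98.
U+F565E: 4-byte form → F3 B5 99 9E.
Concatenated (22 bytes): F2 99 B6 82 E3 81 9F F0 9F 98 8D F0 9F 98 85 E0 AF 98 F3 B5 99 9E.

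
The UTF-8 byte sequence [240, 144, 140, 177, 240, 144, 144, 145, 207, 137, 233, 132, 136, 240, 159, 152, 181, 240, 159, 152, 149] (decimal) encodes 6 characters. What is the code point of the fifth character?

U+1F635

Offset 0: leading byte 0xF0 = 11110000 → 4-byte char #1 = F0 90 8C B1.
Offset 4: leading byte 0xF0 = 11110000 → 4-byte char #2 = F0 90 90 91.
Offset 8: leading byte 0xCF = 11001111 → 2-byte char #3 = CF 89.
Offset 10: leading byte 0xE9 = 11101001 → 3-byte char #4 = E9 84 88.
Offset 13: leading byte 0xF0 = 11110000 → 4-byte char #5 = F0 9F 98 B5.
Leading byte 0xF0 = 11110000 matches 11110xxx → 4-byte sequence.
Byte 1: 0xF0 = 11110000, payload 000 (3 bits).
Byte 2: 0x9F = 10011111 (10xxxxxx ✓), payload 011111.
Byte 3: 0x98 = 10011000 (10xxxxxx ✓), payload 011000.
Byte 4: 0xB5 = 10110101 (10xxxxxx ✓), payload 110101.
Concatenate: 000011111011000110101 = 0x1F635 (21 bits → U+1F635).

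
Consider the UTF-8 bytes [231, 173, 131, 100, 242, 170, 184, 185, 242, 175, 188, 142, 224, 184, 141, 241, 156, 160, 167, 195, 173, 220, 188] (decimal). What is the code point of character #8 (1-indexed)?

U+073C

Offset 0: leading byte 0xE7 = 11100111 → 3-byte char #1 = E7 AD 83.
Offset 3: leading byte 0x64 = 01100100 → 1-byte char #2 = 64.
Offset 4: leading byte 0xF2 = 11110010 → 4-byte char #3 = F2 AA B8 B9.
Offset 8: leading byte 0xF2 = 11110010 → 4-byte char #4 = F2 AF BC 8E.
Offset 12: leading byte 0xE0 = 11100000 → 3-byte char #5 = E0 B8 8D.
Offset 15: leading byte 0xF1 = 11110001 → 4-byte char #6 = F1 9C A0 A7.
Offset 19: leading byte 0xC3 = 11000011 → 2-byte char #7 = C3 AD.
Offset 21: leading byte 0xDC = 11011100 → 2-byte char #8 = DC BC.
Leading byte 0xDC = 11011100 matches 110xxxxx → 2-byte sequence.
Byte 1: 0xDC = 11011100, payload 11100 (5 bits).
Byte 2: 0xBC = 10111100 (10xxxxxx ✓), payload 111100.
Concatenate: 11100111100 = 0x73C (11 bits → U+073C).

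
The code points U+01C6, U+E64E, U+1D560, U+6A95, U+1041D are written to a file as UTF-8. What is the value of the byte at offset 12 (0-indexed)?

U+01C6 → 2-byte form C7 86 at offsets 0–1.
U+E64E → 3-byte form EE 99 8E at offsets 2–4.
U+1D560 → 4-byte form F0 9D 95 A0 at offsets 5–8.
U+6A95 → 3-byte form E6 AA 95 at offsets 9–11.
U+1041D → 4-byte form F0 90 90 9D at offsets 12–15.
Offset 12 falls in char 5's range; it's byte 1 of F0 90 90 9D = 0xF0.

0xF0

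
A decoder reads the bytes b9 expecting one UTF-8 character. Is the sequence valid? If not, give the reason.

Byte 0xB9 = 10111001 has the form 10xxxxxx — a continuation byte — but there is no preceding leading byte.

invalid (continuation byte with no leading byte)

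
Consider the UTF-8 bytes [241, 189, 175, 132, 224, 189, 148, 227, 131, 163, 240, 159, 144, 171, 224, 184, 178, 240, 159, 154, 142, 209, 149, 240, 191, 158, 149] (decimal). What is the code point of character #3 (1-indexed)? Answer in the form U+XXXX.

U+30E3

Offset 0: leading byte 0xF1 = 11110001 → 4-byte char #1 = F1 BD AF 84.
Offset 4: leading byte 0xE0 = 11100000 → 3-byte char #2 = E0 BD 94.
Offset 7: leading byte 0xE3 = 11100011 → 3-byte char #3 = E3 83 A3.
Leading byte 0xE3 = 11100011 matches 1110xxxx → 3-byte sequence.
Byte 1: 0xE3 = 11100011, payload 0011 (4 bits).
Byte 2: 0x83 = 10000011 (10xxxxxx ✓), payload 000011.
Byte 3: 0xA3 = 10100011 (10xxxxxx ✓), payload 100011.
Concatenate: 0011000011100011 = 0x30E3 (16 bits → U+30E3).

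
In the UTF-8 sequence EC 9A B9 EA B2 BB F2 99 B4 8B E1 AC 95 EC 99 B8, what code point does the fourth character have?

U+1B15

Offset 0: leading byte 0xEC = 11101100 → 3-byte char #1 = EC 9A B9.
Offset 3: leading byte 0xEA = 11101010 → 3-byte char #2 = EA B2 BB.
Offset 6: leading byte 0xF2 = 11110010 → 4-byte char #3 = F2 99 B4 8B.
Offset 10: leading byte 0xE1 = 11100001 → 3-byte char #4 = E1 AC 95.
Leading byte 0xE1 = 11100001 matches 1110xxxx → 3-byte sequence.
Byte 1: 0xE1 = 11100001, payload 0001 (4 bits).
Byte 2: 0xAC = 10101100 (10xxxxxx ✓), payload 101100.
Byte 3: 0x95 = 10010101 (10xxxxxx ✓), payload 010101.
Concatenate: 0001101100010101 = 0x1B15 (16 bits → U+1B15).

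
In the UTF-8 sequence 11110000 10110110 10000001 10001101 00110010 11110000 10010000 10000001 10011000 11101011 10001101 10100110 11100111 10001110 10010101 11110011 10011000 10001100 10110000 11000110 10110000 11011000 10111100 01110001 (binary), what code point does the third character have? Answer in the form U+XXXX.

Offset 0: leading byte 0xF0 = 11110000 → 4-byte char #1 = F0 B6 81 8D.
Offset 4: leading byte 0x32 = 00110010 → 1-byte char #2 = 32.
Offset 5: leading byte 0xF0 = 11110000 → 4-byte char #3 = F0 90 81 98.
Leading byte 0xF0 = 11110000 matches 11110xxx → 4-byte sequence.
Byte 1: 0xF0 = 11110000, payload 000 (3 bits).
Byte 2: 0x90 = 10010000 (10xxxxxx ✓), payload 010000.
Byte 3: 0x81 = 10000001 (10xxxxxx ✓), payload 000001.
Byte 4: 0x98 = 10011000 (10xxxxxx ✓), payload 011000.
Concatenate: 000010000000001011000 = 0x10058 (21 bits → U+10058).

U+10058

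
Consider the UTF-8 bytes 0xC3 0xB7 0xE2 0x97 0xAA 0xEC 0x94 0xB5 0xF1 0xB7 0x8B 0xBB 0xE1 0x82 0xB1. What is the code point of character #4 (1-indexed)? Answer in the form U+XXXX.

U+772FB

Offset 0: leading byte 0xC3 = 11000011 → 2-byte char #1 = C3 B7.
Offset 2: leading byte 0xE2 = 11100010 → 3-byte char #2 = E2 97 AA.
Offset 5: leading byte 0xEC = 11101100 → 3-byte char #3 = EC 94 B5.
Offset 8: leading byte 0xF1 = 11110001 → 4-byte char #4 = F1 B7 8B BB.
Leading byte 0xF1 = 11110001 matches 11110xxx → 4-byte sequence.
Byte 1: 0xF1 = 11110001, payload 001 (3 bits).
Byte 2: 0xB7 = 10110111 (10xxxxxx ✓), payload 110111.
Byte 3: 0x8B = 10001011 (10xxxxxx ✓), payload 001011.
Byte 4: 0xBB = 10111011 (10xxxxxx ✓), payload 111011.
Concatenate: 001110111001011111011 = 0x772FB (21 bits → U+772FB).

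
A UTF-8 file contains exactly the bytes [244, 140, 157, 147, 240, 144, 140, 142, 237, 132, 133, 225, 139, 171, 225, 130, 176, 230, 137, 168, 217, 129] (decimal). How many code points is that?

Byte at offset 0: 0xF4 = 11110100 → 4-byte char (#1). Advance 4.
Byte at offset 4: 0xF0 = 11110000 → 4-byte char (#2). Advance 4.
Byte at offset 8: 0xED = 11101101 → 3-byte char (#3). Advance 3.
Byte at offset 11: 0xE1 = 11100001 → 3-byte char (#4). Advance 3.
Byte at offset 14: 0xE1 = 11100001 → 3-byte char (#5). Advance 3.
Byte at offset 17: 0xE6 = 11100110 → 3-byte char (#6). Advance 3.
Byte at offset 20: 0xD9 = 11011001 → 2-byte char (#7). Advance 2.
Reached end at offset 22 after 7 code points.

7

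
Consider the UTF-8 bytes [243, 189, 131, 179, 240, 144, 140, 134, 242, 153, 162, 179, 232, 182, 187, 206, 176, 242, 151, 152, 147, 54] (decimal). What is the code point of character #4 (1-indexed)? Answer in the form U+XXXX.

Offset 0: leading byte 0xF3 = 11110011 → 4-byte char #1 = F3 BD 83 B3.
Offset 4: leading byte 0xF0 = 11110000 → 4-byte char #2 = F0 90 8C 86.
Offset 8: leading byte 0xF2 = 11110010 → 4-byte char #3 = F2 99 A2 B3.
Offset 12: leading byte 0xE8 = 11101000 → 3-byte char #4 = E8 B6 BB.
Leading byte 0xE8 = 11101000 matches 1110xxxx → 3-byte sequence.
Byte 1: 0xE8 = 11101000, payload 1000 (4 bits).
Byte 2: 0xB6 = 10110110 (10xxxxxx ✓), payload 110110.
Byte 3: 0xBB = 10111011 (10xxxxxx ✓), payload 111011.
Concatenate: 1000110110111011 = 0x8DBB (16 bits → U+8DBB).

U+8DBB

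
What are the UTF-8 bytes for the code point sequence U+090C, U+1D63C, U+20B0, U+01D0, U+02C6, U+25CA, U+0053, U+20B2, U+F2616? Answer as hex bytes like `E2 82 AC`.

U+090C: 3-byte form → E0 A4 8C.
U+1D63C: 4-byte form → F0 9D 98 BC.
U+20B0: 3-byte form → E2 82 B0.
U+01D0: 2-byte form → C7 90.
U+02C6: 2-byte form → CB 86.
U+25CA: 3-byte form → E2 97 8A.
U+0053: 1-byte form → 53.
U+20B2: 3-byte form → E2 82 B2.
U+F2616: 4-byte form → F3 B2 98 96.
Concatenated (25 bytes): E0 A4 8C F0 9D 98 BC E2 82 B0 C7 90 CB 86 E2 97 8A 53 E2 82 B2 F3 B2 98 96.

E0 A4 8C F0 9D 98 BC E2 82 B0 C7 90 CB 86 E2 97 8A 53 E2 82 B2 F3 B2 98 96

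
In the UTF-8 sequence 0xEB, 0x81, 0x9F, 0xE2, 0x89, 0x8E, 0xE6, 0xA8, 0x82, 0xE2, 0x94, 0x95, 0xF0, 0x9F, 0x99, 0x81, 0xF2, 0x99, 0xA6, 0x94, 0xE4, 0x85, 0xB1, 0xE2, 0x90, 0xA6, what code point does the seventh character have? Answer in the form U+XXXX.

U+4171

Offset 0: leading byte 0xEB = 11101011 → 3-byte char #1 = EB 81 9F.
Offset 3: leading byte 0xE2 = 11100010 → 3-byte char #2 = E2 89 8E.
Offset 6: leading byte 0xE6 = 11100110 → 3-byte char #3 = E6 A8 82.
Offset 9: leading byte 0xE2 = 11100010 → 3-byte char #4 = E2 94 95.
Offset 12: leading byte 0xF0 = 11110000 → 4-byte char #5 = F0 9F 99 81.
Offset 16: leading byte 0xF2 = 11110010 → 4-byte char #6 = F2 99 A6 94.
Offset 20: leading byte 0xE4 = 11100100 → 3-byte char #7 = E4 85 B1.
Leading byte 0xE4 = 11100100 matches 1110xxxx → 3-byte sequence.
Byte 1: 0xE4 = 11100100, payload 0100 (4 bits).
Byte 2: 0x85 = 10000101 (10xxxxxx ✓), payload 000101.
Byte 3: 0xB1 = 10110001 (10xxxxxx ✓), payload 110001.
Concatenate: 0100000101110001 = 0x4171 (16 bits → U+4171).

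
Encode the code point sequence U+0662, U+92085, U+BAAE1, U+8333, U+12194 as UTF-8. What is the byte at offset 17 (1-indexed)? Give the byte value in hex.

1-indexed offset 17 is 0-indexed offset 16.
U+0662 → 2-byte form D9 A2 at offsets 0–1.
U+92085 → 4-byte form F2 92 82 85 at offsets 2–5.
U+BAAE1 → 4-byte form F2 BA AB A1 at offsets 6–9.
U+8333 → 3-byte form E8 8C B3 at offsets 10–12.
U+12194 → 4-byte form F0 92 86 94 at offsets 13–16.
Offset 16 falls in char 5's range; it's byte 4 of F0 92 86 94 = 0x94.

0x94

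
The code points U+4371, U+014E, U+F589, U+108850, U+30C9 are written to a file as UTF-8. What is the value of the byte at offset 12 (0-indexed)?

U+4371 → 3-byte form E4 8D B1 at offsets 0–2.
U+014E → 2-byte form C5 8E at offsets 3–4.
U+F589 → 3-byte form EF 96 89 at offsets 5–7.
U+108850 → 4-byte form F4 88 A1 90 at offsets 8–11.
U+30C9 → 3-byte form E3 83 89 at offsets 12–14.
Offset 12 falls in char 5's range; it's byte 1 of E3 83 89 = 0xE3.

0xE3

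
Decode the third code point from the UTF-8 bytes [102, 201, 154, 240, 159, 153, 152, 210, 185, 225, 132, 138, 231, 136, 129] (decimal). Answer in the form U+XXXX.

Offset 0: leading byte 0x66 = 01100110 → 1-byte char #1 = 66.
Offset 1: leading byte 0xC9 = 11001001 → 2-byte char #2 = C9 9A.
Offset 3: leading byte 0xF0 = 11110000 → 4-byte char #3 = F0 9F 99 98.
Leading byte 0xF0 = 11110000 matches 11110xxx → 4-byte sequence.
Byte 1: 0xF0 = 11110000, payload 000 (3 bits).
Byte 2: 0x9F = 10011111 (10xxxxxx ✓), payload 011111.
Byte 3: 0x99 = 10011001 (10xxxxxx ✓), payload 011001.
Byte 4: 0x98 = 10011000 (10xxxxxx ✓), payload 011000.
Concatenate: 000011111011001011000 = 0x1F658 (21 bits → U+1F658).

U+1F658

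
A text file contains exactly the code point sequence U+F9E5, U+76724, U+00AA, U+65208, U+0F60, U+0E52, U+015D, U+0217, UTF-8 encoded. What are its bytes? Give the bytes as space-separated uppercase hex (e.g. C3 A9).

EF A7 A5 F1 B6 9C A4 C2 AA F1 A5 88 88 E0 BD A0 E0 B9 92 C5 9D C8 97

U+F9E5: 3-byte form → EF A7 A5.
U+76724: 4-byte form → F1 B6 9C A4.
U+00AA: 2-byte form → C2 AA.
U+65208: 4-byte form → F1 A5 88 88.
U+0F60: 3-byte form → E0 BD A0.
U+0E52: 3-byte form → E0 B9 92.
U+015D: 2-byte form → C5 9D.
U+0217: 2-byte form → C8 97.
Concatenated (23 bytes): EF A7 A5 F1 B6 9C A4 C2 AA F1 A5 88 88 E0 BD A0 E0 B9 92 C5 9D C8 97.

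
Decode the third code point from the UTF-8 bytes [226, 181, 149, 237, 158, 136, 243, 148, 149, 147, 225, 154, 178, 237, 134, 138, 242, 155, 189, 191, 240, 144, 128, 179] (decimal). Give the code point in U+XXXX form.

U+D4553

Offset 0: leading byte 0xE2 = 11100010 → 3-byte char #1 = E2 B5 95.
Offset 3: leading byte 0xED = 11101101 → 3-byte char #2 = ED 9E 88.
Offset 6: leading byte 0xF3 = 11110011 → 4-byte char #3 = F3 94 95 93.
Leading byte 0xF3 = 11110011 matches 11110xxx → 4-byte sequence.
Byte 1: 0xF3 = 11110011, payload 011 (3 bits).
Byte 2: 0x94 = 10010100 (10xxxxxx ✓), payload 010100.
Byte 3: 0x95 = 10010101 (10xxxxxx ✓), payload 010101.
Byte 4: 0x93 = 10010011 (10xxxxxx ✓), payload 010011.
Concatenate: 011010100010101010011 = 0xD4553 (21 bits → U+D4553).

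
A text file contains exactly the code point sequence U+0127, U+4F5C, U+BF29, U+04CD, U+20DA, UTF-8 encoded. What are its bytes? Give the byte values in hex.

U+0127: 2-byte form → C4 A7.
U+4F5C: 3-byte form → E4 BD 9C.
U+BF29: 3-byte form → EB BC A9.
U+04CD: 2-byte form → D3 8D.
U+20DA: 3-byte form → E2 83 9A.
Concatenated (13 bytes): C4 A7 E4 BD 9C EB BC A9 D3 8D E2 83 9A.

C4 A7 E4 BD 9C EB BC A9 D3 8D E2 83 9A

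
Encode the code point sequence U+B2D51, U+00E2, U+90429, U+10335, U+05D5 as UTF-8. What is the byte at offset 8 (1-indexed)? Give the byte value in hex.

1-indexed offset 8 is 0-indexed offset 7.
U+B2D51 → 4-byte form F2 B2 B5 91 at offsets 0–3.
U+00E2 → 2-byte form C3 A2 at offsets 4–5.
U+90429 → 4-byte form F2 90 90 A9 at offsets 6–9.
Offset 7 falls in char 3's range; it's byte 2 of F2 90 90 A9 = 0x90.

0x90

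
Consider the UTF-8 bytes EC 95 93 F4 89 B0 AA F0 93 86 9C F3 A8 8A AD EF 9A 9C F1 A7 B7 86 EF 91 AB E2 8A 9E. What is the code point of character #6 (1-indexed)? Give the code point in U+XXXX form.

Offset 0: leading byte 0xEC = 11101100 → 3-byte char #1 = EC 95 93.
Offset 3: leading byte 0xF4 = 11110100 → 4-byte char #2 = F4 89 B0 AA.
Offset 7: leading byte 0xF0 = 11110000 → 4-byte char #3 = F0 93 86 9C.
Offset 11: leading byte 0xF3 = 11110011 → 4-byte char #4 = F3 A8 8A AD.
Offset 15: leading byte 0xEF = 11101111 → 3-byte char #5 = EF 9A 9C.
Offset 18: leading byte 0xF1 = 11110001 → 4-byte char #6 = F1 A7 B7 86.
Leading byte 0xF1 = 11110001 matches 11110xxx → 4-byte sequence.
Byte 1: 0xF1 = 11110001, payload 001 (3 bits).
Byte 2: 0xA7 = 10100111 (10xxxxxx ✓), payload 100111.
Byte 3: 0xB7 = 10110111 (10xxxxxx ✓), payload 110111.
Byte 4: 0x86 = 10000110 (10xxxxxx ✓), payload 000110.
Concatenate: 001100111110111000110 = 0x67DC6 (21 bits → U+67DC6).

U+67DC6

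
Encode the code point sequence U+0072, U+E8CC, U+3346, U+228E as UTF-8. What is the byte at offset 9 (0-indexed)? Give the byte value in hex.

0x8E

U+0072 → 1-byte form 72 at offsets 0–0.
U+E8CC → 3-byte form EE A3 8C at offsets 1–3.
U+3346 → 3-byte form E3 8D 86 at offsets 4–6.
U+228E → 3-byte form E2 8A 8E at offsets 7–9.
Offset 9 falls in char 4's range; it's byte 3 of E2 8A 8E = 0x8E.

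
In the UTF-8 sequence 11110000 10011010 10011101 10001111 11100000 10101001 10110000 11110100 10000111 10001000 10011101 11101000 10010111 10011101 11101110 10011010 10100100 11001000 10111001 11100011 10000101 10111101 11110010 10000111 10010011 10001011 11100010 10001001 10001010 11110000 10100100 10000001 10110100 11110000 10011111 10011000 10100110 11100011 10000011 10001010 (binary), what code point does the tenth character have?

U+24074

Offset 0: leading byte 0xF0 = 11110000 → 4-byte char #1 = F0 9A 9D 8F.
Offset 4: leading byte 0xE0 = 11100000 → 3-byte char #2 = E0 A9 B0.
Offset 7: leading byte 0xF4 = 11110100 → 4-byte char #3 = F4 87 88 9D.
Offset 11: leading byte 0xE8 = 11101000 → 3-byte char #4 = E8 97 9D.
Offset 14: leading byte 0xEE = 11101110 → 3-byte char #5 = EE 9A A4.
Offset 17: leading byte 0xC8 = 11001000 → 2-byte char #6 = C8 B9.
Offset 19: leading byte 0xE3 = 11100011 → 3-byte char #7 = E3 85 BD.
Offset 22: leading byte 0xF2 = 11110010 → 4-byte char #8 = F2 87 93 8B.
Offset 26: leading byte 0xE2 = 11100010 → 3-byte char #9 = E2 89 8A.
Offset 29: leading byte 0xF0 = 11110000 → 4-byte char #10 = F0 A4 81 B4.
Leading byte 0xF0 = 11110000 matches 11110xxx → 4-byte sequence.
Byte 1: 0xF0 = 11110000, payload 000 (3 bits).
Byte 2: 0xA4 = 10100100 (10xxxxxx ✓), payload 100100.
Byte 3: 0x81 = 10000001 (10xxxxxx ✓), payload 000001.
Byte 4: 0xB4 = 10110100 (10xxxxxx ✓), payload 110100.
Concatenate: 000100100000001110100 = 0x24074 (21 bits → U+24074).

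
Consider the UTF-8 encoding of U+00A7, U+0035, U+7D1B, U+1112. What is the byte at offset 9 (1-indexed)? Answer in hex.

1-indexed offset 9 is 0-indexed offset 8.
U+00A7 → 2-byte form C2 A7 at offsets 0–1.
U+0035 → 1-byte form 35 at offsets 2–2.
U+7D1B → 3-byte form E7 B4 9B at offsets 3–5.
U+1112 → 3-byte form E1 84 92 at offsets 6–8.
Offset 8 falls in char 4's range; it's byte 3 of E1 84 92 = 0x92.

0x92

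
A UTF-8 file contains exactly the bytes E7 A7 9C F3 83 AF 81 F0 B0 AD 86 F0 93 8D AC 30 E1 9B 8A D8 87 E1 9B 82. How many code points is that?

Byte at offset 0: 0xE7 = 11100111 → 3-byte char (#1). Advance 3.
Byte at offset 3: 0xF3 = 11110011 → 4-byte char (#2). Advance 4.
Byte at offset 7: 0xF0 = 11110000 → 4-byte char (#3). Advance 4.
Byte at offset 11: 0xF0 = 11110000 → 4-byte char (#4). Advance 4.
Byte at offset 15: 0x30 = 00110000 → 1-byte char (#5). Advance 1.
Byte at offset 16: 0xE1 = 11100001 → 3-byte char (#6). Advance 3.
Byte at offset 19: 0xD8 = 11011000 → 2-byte char (#7). Advance 2.
Byte at offset 21: 0xE1 = 11100001 → 3-byte char (#8). Advance 3.
Reached end at offset 24 after 8 code points.

8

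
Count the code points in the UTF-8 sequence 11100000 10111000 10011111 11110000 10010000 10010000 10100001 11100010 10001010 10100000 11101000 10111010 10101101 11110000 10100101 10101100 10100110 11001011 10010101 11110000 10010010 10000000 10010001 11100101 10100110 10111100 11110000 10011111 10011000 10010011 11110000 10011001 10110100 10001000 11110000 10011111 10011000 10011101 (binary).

11

Byte at offset 0: 0xE0 = 11100000 → 3-byte char (#1). Advance 3.
Byte at offset 3: 0xF0 = 11110000 → 4-byte char (#2). Advance 4.
Byte at offset 7: 0xE2 = 11100010 → 3-byte char (#3). Advance 3.
Byte at offset 10: 0xE8 = 11101000 → 3-byte char (#4). Advance 3.
Byte at offset 13: 0xF0 = 11110000 → 4-byte char (#5). Advance 4.
Byte at offset 17: 0xCB = 11001011 → 2-byte char (#6). Advance 2.
Byte at offset 19: 0xF0 = 11110000 → 4-byte char (#7). Advance 4.
Byte at offset 23: 0xE5 = 11100101 → 3-byte char (#8). Advance 3.
Byte at offset 26: 0xF0 = 11110000 → 4-byte char (#9). Advance 4.
Byte at offset 30: 0xF0 = 11110000 → 4-byte char (#10). Advance 4.
Byte at offset 34: 0xF0 = 11110000 → 4-byte char (#11). Advance 4.
Reached end at offset 38 after 11 code points.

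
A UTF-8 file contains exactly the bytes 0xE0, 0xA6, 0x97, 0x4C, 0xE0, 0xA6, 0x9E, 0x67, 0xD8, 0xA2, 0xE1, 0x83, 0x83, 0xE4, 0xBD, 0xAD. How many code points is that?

Byte at offset 0: 0xE0 = 11100000 → 3-byte char (#1). Advance 3.
Byte at offset 3: 0x4C = 01001100 → 1-byte char (#2). Advance 1.
Byte at offset 4: 0xE0 = 11100000 → 3-byte char (#3). Advance 3.
Byte at offset 7: 0x67 = 01100111 → 1-byte char (#4). Advance 1.
Byte at offset 8: 0xD8 = 11011000 → 2-byte char (#5). Advance 2.
Byte at offset 10: 0xE1 = 11100001 → 3-byte char (#6). Advance 3.
Byte at offset 13: 0xE4 = 11100100 → 3-byte char (#7). Advance 3.
Reached end at offset 16 after 7 code points.

7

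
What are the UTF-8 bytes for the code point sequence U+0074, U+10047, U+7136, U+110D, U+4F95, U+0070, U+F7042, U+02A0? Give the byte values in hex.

74 F0 90 81 87 E7 84 B6 E1 84 8D E4 BE 95 70 F3 B7 81 82 CA A0

U+0074: 1-byte form → 74.
U+10047: 4-byte form → F0 90 81 87.
U+7136: 3-byte form → E7 84 B6.
U+110D: 3-byte form → E1 84 8D.
U+4F95: 3-byte form → E4 BE 95.
U+0070: 1-byte form → 70.
U+F7042: 4-byte form → F3 B7 81 82.
U+02A0: 2-byte form → CA A0.
Concatenated (21 bytes): 74 F0 90 81 87 E7 84 B6 E1 84 8D E4 BE 95 70 F3 B7 81 82 CA A0.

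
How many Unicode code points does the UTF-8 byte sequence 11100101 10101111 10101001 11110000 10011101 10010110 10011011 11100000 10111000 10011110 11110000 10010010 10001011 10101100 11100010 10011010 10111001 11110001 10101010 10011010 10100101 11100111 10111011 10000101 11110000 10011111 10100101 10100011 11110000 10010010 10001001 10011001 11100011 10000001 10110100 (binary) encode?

Byte at offset 0: 0xE5 = 11100101 → 3-byte char (#1). Advance 3.
Byte at offset 3: 0xF0 = 11110000 → 4-byte char (#2). Advance 4.
Byte at offset 7: 0xE0 = 11100000 → 3-byte char (#3). Advance 3.
Byte at offset 10: 0xF0 = 11110000 → 4-byte char (#4). Advance 4.
Byte at offset 14: 0xE2 = 11100010 → 3-byte char (#5). Advance 3.
Byte at offset 17: 0xF1 = 11110001 → 4-byte char (#6). Advance 4.
Byte at offset 21: 0xE7 = 11100111 → 3-byte char (#7). Advance 3.
Byte at offset 24: 0xF0 = 11110000 → 4-byte char (#8). Advance 4.
Byte at offset 28: 0xF0 = 11110000 → 4-byte char (#9). Advance 4.
Byte at offset 32: 0xE3 = 11100011 → 3-byte char (#10). Advance 3.
Reached end at offset 35 after 10 code points.

10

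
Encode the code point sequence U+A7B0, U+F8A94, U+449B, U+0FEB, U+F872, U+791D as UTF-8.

U+A7B0: 3-byte form → EA 9E B0.
U+F8A94: 4-byte form → F3 B8 AA 94.
U+449B: 3-byte form → E4 92 9B.
U+0FEB: 3-byte form → E0 BF AB.
U+F872: 3-byte form → EF A1 B2.
U+791D: 3-byte form → E7 A4 9D.
Concatenated (19 bytes): EA 9E B0 F3 B8 AA 94 E4 92 9B E0 BF AB EF A1 B2 E7 A4 9D.

EA 9E B0 F3 B8 AA 94 E4 92 9B E0 BF AB EF A1 B2 E7 A4 9D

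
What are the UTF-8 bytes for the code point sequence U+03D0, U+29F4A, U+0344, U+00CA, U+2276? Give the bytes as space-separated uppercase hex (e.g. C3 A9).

U+03D0: 2-byte form → CF 90.
U+29F4A: 4-byte form → F0 A9 BD 8A.
U+0344: 2-byte form → CD 84.
U+00CA: 2-byte form → C3 8A.
U+2276: 3-byte form → E2 89 B6.
Concatenated (13 bytes): CF 90 F0 A9 BD 8A CD 84 C3 8A E2 89 B6.

CF 90 F0 A9 BD 8A CD 84 C3 8A E2 89 B6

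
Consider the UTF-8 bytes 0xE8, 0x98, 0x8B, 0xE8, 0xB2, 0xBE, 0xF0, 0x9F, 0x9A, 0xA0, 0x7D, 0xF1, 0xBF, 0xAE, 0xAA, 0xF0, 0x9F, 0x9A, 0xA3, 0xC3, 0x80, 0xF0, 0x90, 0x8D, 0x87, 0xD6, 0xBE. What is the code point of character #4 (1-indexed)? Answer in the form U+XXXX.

U+007D

Offset 0: leading byte 0xE8 = 11101000 → 3-byte char #1 = E8 98 8B.
Offset 3: leading byte 0xE8 = 11101000 → 3-byte char #2 = E8 B2 BE.
Offset 6: leading byte 0xF0 = 11110000 → 4-byte char #3 = F0 9F 9A A0.
Offset 10: leading byte 0x7D = 01111101 → 1-byte char #4 = 7D.
Leading byte 0x7D = 01111101 matches 0xxxxxxx → 1-byte sequence.
Byte 1: 0x7D = 01111101, payload 1111101 (7 bits).
Concatenate: 1111101 = 0x7D (7 bits → U+007D).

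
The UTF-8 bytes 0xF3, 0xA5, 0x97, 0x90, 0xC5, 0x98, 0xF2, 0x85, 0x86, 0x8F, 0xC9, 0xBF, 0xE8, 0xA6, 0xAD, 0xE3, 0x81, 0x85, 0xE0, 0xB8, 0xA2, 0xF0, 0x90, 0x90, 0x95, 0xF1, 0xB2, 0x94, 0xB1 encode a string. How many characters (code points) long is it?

Byte at offset 0: 0xF3 = 11110011 → 4-byte char (#1). Advance 4.
Byte at offset 4: 0xC5 = 11000101 → 2-byte char (#2). Advance 2.
Byte at offset 6: 0xF2 = 11110010 → 4-byte char (#3). Advance 4.
Byte at offset 10: 0xC9 = 11001001 → 2-byte char (#4). Advance 2.
Byte at offset 12: 0xE8 = 11101000 → 3-byte char (#5). Advance 3.
Byte at offset 15: 0xE3 = 11100011 → 3-byte char (#6). Advance 3.
Byte at offset 18: 0xE0 = 11100000 → 3-byte char (#7). Advance 3.
Byte at offset 21: 0xF0 = 11110000 → 4-byte char (#8). Advance 4.
Byte at offset 25: 0xF1 = 11110001 → 4-byte char (#9). Advance 4.
Reached end at offset 29 after 9 code points.

9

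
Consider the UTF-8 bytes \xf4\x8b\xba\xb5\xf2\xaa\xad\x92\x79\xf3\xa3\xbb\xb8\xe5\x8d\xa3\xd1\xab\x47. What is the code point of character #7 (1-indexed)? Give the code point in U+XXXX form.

U+0047

Offset 0: leading byte 0xF4 = 11110100 → 4-byte char #1 = F4 8B BA B5.
Offset 4: leading byte 0xF2 = 11110010 → 4-byte char #2 = F2 AA AD 92.
Offset 8: leading byte 0x79 = 01111001 → 1-byte char #3 = 79.
Offset 9: leading byte 0xF3 = 11110011 → 4-byte char #4 = F3 A3 BB B8.
Offset 13: leading byte 0xE5 = 11100101 → 3-byte char #5 = E5 8D A3.
Offset 16: leading byte 0xD1 = 11010001 → 2-byte char #6 = D1 AB.
Offset 18: leading byte 0x47 = 01000111 → 1-byte char #7 = 47.
Leading byte 0x47 = 01000111 matches 0xxxxxxx → 1-byte sequence.
Byte 1: 0x47 = 01000111, payload 1000111 (7 bits).
Concatenate: 1000111 = 0x47 (7 bits → U+0047).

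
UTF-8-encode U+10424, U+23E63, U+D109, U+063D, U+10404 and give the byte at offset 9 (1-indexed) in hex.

1-indexed offset 9 is 0-indexed offset 8.
U+10424 → 4-byte form F0 90 90 A4 at offsets 0–3.
U+23E63 → 4-byte form F0 A3 B9 A3 at offsets 4–7.
U+D109 → 3-byte form ED 84 89 at offsets 8–10.
Offset 8 falls in char 3's range; it's byte 1 of ED 84 89 = 0xED.

0xED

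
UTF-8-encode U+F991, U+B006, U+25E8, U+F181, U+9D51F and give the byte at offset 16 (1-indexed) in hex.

1-indexed offset 16 is 0-indexed offset 15.
U+F991 → 3-byte form EF A6 91 at offsets 0–2.
U+B006 → 3-byte form EB 80 86 at offsets 3–5.
U+25E8 → 3-byte form E2 97 A8 at offsets 6–8.
U+F181 → 3-byte form EF 86 81 at offsets 9–11.
U+9D51F → 4-byte form F2 9D 94 9F at offsets 12–15.
Offset 15 falls in char 5's range; it's byte 4 of F2 9D 94 9F = 0x9F.

0x9F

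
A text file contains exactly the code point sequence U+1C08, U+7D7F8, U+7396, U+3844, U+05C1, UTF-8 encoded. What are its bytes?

E1 B0 88 F1 BD 9F B8 E7 8E 96 E3 A1 84 D7 81

U+1C08: 3-byte form → E1 B0 88.
U+7D7F8: 4-byte form → F1 BD 9F B8.
U+7396: 3-byte form → E7 8E 96.
U+3844: 3-byte form → E3 A1 84.
U+05C1: 2-byte form → D7 81.
Concatenated (15 bytes): E1 B0 88 F1 BD 9F B8 E7 8E 96 E3 A1 84 D7 81.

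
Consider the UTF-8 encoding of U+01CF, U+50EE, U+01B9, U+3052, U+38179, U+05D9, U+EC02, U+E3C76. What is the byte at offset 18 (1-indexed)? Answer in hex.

0xB0

1-indexed offset 18 is 0-indexed offset 17.
U+01CF → 2-byte form C7 8F at offsets 0–1.
U+50EE → 3-byte form E5 83 AE at offsets 2–4.
U+01B9 → 2-byte form C6 B9 at offsets 5–6.
U+3052 → 3-byte form E3 81 92 at offsets 7–9.
U+38179 → 4-byte form F0 B8 85 B9 at offsets 10–13.
U+05D9 → 2-byte form D7 99 at offsets 14–15.
U+EC02 → 3-byte form EE B0 82 at offsets 16–18.
Offset 17 falls in char 7's range; it's byte 2 of EE B0 82 = 0xB0.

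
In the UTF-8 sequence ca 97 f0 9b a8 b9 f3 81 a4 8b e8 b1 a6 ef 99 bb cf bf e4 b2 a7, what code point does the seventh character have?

Offset 0: leading byte 0xCA = 11001010 → 2-byte char #1 = CA 97.
Offset 2: leading byte 0xF0 = 11110000 → 4-byte char #2 = F0 9B A8 B9.
Offset 6: leading byte 0xF3 = 11110011 → 4-byte char #3 = F3 81 A4 8B.
Offset 10: leading byte 0xE8 = 11101000 → 3-byte char #4 = E8 B1 A6.
Offset 13: leading byte 0xEF = 11101111 → 3-byte char #5 = EF 99 BB.
Offset 16: leading byte 0xCF = 11001111 → 2-byte char #6 = CF BF.
Offset 18: leading byte 0xE4 = 11100100 → 3-byte char #7 = E4 B2 A7.
Leading byte 0xE4 = 11100100 matches 1110xxxx → 3-byte sequence.
Byte 1: 0xE4 = 11100100, payload 0100 (4 bits).
Byte 2: 0xB2 = 10110010 (10xxxxxx ✓), payload 110010.
Byte 3: 0xA7 = 10100111 (10xxxxxx ✓), payload 100111.
Concatenate: 0100110010100111 = 0x4CA7 (16 bits → U+4CA7).

U+4CA7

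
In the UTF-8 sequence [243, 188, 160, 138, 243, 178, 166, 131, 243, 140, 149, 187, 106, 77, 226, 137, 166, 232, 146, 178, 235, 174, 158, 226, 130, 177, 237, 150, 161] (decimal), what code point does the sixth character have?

U+2266

Offset 0: leading byte 0xF3 = 11110011 → 4-byte char #1 = F3 BC A0 8A.
Offset 4: leading byte 0xF3 = 11110011 → 4-byte char #2 = F3 B2 A6 83.
Offset 8: leading byte 0xF3 = 11110011 → 4-byte char #3 = F3 8C 95 BB.
Offset 12: leading byte 0x6A = 01101010 → 1-byte char #4 = 6A.
Offset 13: leading byte 0x4D = 01001101 → 1-byte char #5 = 4D.
Offset 14: leading byte 0xE2 = 11100010 → 3-byte char #6 = E2 89 A6.
Leading byte 0xE2 = 11100010 matches 1110xxxx → 3-byte sequence.
Byte 1: 0xE2 = 11100010, payload 0010 (4 bits).
Byte 2: 0x89 = 10001001 (10xxxxxx ✓), payload 001001.
Byte 3: 0xA6 = 10100110 (10xxxxxx ✓), payload 100110.
Concatenate: 0010001001100110 = 0x2266 (16 bits → U+2266).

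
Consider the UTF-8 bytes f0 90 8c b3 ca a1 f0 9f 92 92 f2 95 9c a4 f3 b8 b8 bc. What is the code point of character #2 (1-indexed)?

Offset 0: leading byte 0xF0 = 11110000 → 4-byte char #1 = F0 90 8C B3.
Offset 4: leading byte 0xCA = 11001010 → 2-byte char #2 = CA A1.
Leading byte 0xCA = 11001010 matches 110xxxxx → 2-byte sequence.
Byte 1: 0xCA = 11001010, payload 01010 (5 bits).
Byte 2: 0xA1 = 10100001 (10xxxxxx ✓), payload 100001.
Concatenate: 01010100001 = 0x2A1 (11 bits → U+02A1).

U+02A1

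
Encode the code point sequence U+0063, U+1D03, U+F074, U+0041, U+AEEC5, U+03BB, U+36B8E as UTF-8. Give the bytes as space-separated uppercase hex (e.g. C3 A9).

63 E1 B4 83 EF 81 B4 41 F2 AE BB 85 CE BB F0 B6 AE 8E

U+0063: 1-byte form → 63.
U+1D03: 3-byte form → E1 B4 83.
U+F074: 3-byte form → EF 81 B4.
U+0041: 1-byte form → 41.
U+AEEC5: 4-byte form → F2 AE BB 85.
U+03BB: 2-byte form → CE BB.
U+36B8E: 4-byte form → F0 B6 AE 8E.
Concatenated (18 bytes): 63 E1 B4 83 EF 81 B4 41 F2 AE BB 85 CE BB F0 B6 AE 8E.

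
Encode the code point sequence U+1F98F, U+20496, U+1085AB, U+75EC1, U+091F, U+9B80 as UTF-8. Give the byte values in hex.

F0 9F A6 8F F0 A0 92 96 F4 88 96 AB F1 B5 BB 81 E0 A4 9F E9 AE 80

U+1F98F: 4-byte form → F0 9F A6 8F.
U+20496: 4-byte form → F0 A0 92 96.
U+1085AB: 4-byte form → F4 88 96 AB.
U+75EC1: 4-byte form → F1 B5 BB 81.
U+091F: 3-byte form → E0 A4 9F.
U+9B80: 3-byte form → E9 AE 80.
Concatenated (22 bytes): F0 9F A6 8F F0 A0 92 96 F4 88 96 AB F1 B5 BB 81 E0 A4 9F E9 AE 80.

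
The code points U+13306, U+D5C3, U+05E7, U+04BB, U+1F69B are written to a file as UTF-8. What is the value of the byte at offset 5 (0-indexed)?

0x97

U+13306 → 4-byte form F0 93 8C 86 at offsets 0–3.
U+D5C3 → 3-byte form ED 97 83 at offsets 4–6.
Offset 5 falls in char 2's range; it's byte 2 of ED 97 83 = 0x97.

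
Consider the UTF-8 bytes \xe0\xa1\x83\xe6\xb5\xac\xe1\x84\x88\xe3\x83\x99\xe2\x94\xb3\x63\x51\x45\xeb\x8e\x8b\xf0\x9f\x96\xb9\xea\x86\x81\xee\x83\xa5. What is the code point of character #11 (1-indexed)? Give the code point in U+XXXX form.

U+A181

Offset 0: leading byte 0xE0 = 11100000 → 3-byte char #1 = E0 A1 83.
Offset 3: leading byte 0xE6 = 11100110 → 3-byte char #2 = E6 B5 AC.
Offset 6: leading byte 0xE1 = 11100001 → 3-byte char #3 = E1 84 88.
Offset 9: leading byte 0xE3 = 11100011 → 3-byte char #4 = E3 83 99.
Offset 12: leading byte 0xE2 = 11100010 → 3-byte char #5 = E2 94 B3.
Offset 15: leading byte 0x63 = 01100011 → 1-byte char #6 = 63.
Offset 16: leading byte 0x51 = 01010001 → 1-byte char #7 = 51.
Offset 17: leading byte 0x45 = 01000101 → 1-byte char #8 = 45.
Offset 18: leading byte 0xEB = 11101011 → 3-byte char #9 = EB 8E 8B.
Offset 21: leading byte 0xF0 = 11110000 → 4-byte char #10 = F0 9F 96 B9.
Offset 25: leading byte 0xEA = 11101010 → 3-byte char #11 = EA 86 81.
Leading byte 0xEA = 11101010 matches 1110xxxx → 3-byte sequence.
Byte 1: 0xEA = 11101010, payload 1010 (4 bits).
Byte 2: 0x86 = 10000110 (10xxxxxx ✓), payload 000110.
Byte 3: 0x81 = 10000001 (10xxxxxx ✓), payload 000001.
Concatenate: 1010000110000001 = 0xA181 (16 bits → U+A181).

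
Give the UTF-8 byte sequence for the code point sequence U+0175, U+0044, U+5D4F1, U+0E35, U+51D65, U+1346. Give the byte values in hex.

U+0175: 2-byte form → C5 B5.
U+0044: 1-byte form → 44.
U+5D4F1: 4-byte form → F1 9D 93 B1.
U+0E35: 3-byte form → E0 B8 B5.
U+51D65: 4-byte form → F1 91 B5 A5.
U+1346: 3-byte form → E1 8D 86.
Concatenated (17 bytes): C5 B5 44 F1 9D 93 B1 E0 B8 B5 F1 91 B5 A5 E1 8D 86.

C5 B5 44 F1 9D 93 B1 E0 B8 B5 F1 91 B5 A5 E1 8D 86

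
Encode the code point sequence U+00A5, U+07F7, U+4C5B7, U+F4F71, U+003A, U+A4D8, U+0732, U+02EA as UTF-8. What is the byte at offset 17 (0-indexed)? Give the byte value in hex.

0xB2

U+00A5 → 2-byte form C2 A5 at offsets 0–1.
U+07F7 → 2-byte form DF B7 at offsets 2–3.
U+4C5B7 → 4-byte form F1 8C 96 B7 at offsets 4–7.
U+F4F71 → 4-byte form F3 B4 BD B1 at offsets 8–11.
U+003A → 1-byte form 3A at offsets 12–12.
U+A4D8 → 3-byte form EA 93 98 at offsets 13–15.
U+0732 → 2-byte form DC B2 at offsets 16–17.
Offset 17 falls in char 7's range; it's byte 2 of DC B2 = 0xB2.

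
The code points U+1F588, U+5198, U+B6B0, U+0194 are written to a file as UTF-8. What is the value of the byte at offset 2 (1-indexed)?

1-indexed offset 2 is 0-indexed offset 1.
U+1F588 → 4-byte form F0 9F 96 88 at offsets 0–3.
Offset 1 falls in char 1's range; it's byte 2 of F0 9F 96 88 = 0x9F.

0x9F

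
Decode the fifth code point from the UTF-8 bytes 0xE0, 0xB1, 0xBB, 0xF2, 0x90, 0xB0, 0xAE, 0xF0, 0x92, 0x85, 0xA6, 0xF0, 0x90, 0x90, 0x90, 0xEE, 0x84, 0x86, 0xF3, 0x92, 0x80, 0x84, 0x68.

Offset 0: leading byte 0xE0 = 11100000 → 3-byte char #1 = E0 B1 BB.
Offset 3: leading byte 0xF2 = 11110010 → 4-byte char #2 = F2 90 B0 AE.
Offset 7: leading byte 0xF0 = 11110000 → 4-byte char #3 = F0 92 85 A6.
Offset 11: leading byte 0xF0 = 11110000 → 4-byte char #4 = F0 90 90 90.
Offset 15: leading byte 0xEE = 11101110 → 3-byte char #5 = EE 84 86.
Leading byte 0xEE = 11101110 matches 1110xxxx → 3-byte sequence.
Byte 1: 0xEE = 11101110, payload 1110 (4 bits).
Byte 2: 0x84 = 10000100 (10xxxxxx ✓), payload 000100.
Byte 3: 0x86 = 10000110 (10xxxxxx ✓), payload 000110.
Concatenate: 1110000100000110 = 0xE106 (16 bits → U+E106).

U+E106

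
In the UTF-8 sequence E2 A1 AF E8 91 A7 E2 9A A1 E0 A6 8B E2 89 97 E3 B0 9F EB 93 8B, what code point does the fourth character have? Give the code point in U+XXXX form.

U+098B

Offset 0: leading byte 0xE2 = 11100010 → 3-byte char #1 = E2 A1 AF.
Offset 3: leading byte 0xE8 = 11101000 → 3-byte char #2 = E8 91 A7.
Offset 6: leading byte 0xE2 = 11100010 → 3-byte char #3 = E2 9A A1.
Offset 9: leading byte 0xE0 = 11100000 → 3-byte char #4 = E0 A6 8B.
Leading byte 0xE0 = 11100000 matches 1110xxxx → 3-byte sequence.
Byte 1: 0xE0 = 11100000, payload 0000 (4 bits).
Byte 2: 0xA6 = 10100110 (10xxxxxx ✓), payload 100110.
Byte 3: 0x8B = 10001011 (10xxxxxx ✓), payload 001011.
Concatenate: 0000100110001011 = 0x98B (16 bits → U+098B).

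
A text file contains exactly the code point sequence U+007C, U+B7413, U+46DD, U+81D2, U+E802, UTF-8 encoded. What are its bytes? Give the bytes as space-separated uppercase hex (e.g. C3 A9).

7C F2 B7 90 93 E4 9B 9D E8 87 92 EE A0 82

U+007C: 1-byte form → 7C.
U+B7413: 4-byte form → F2 B7 90 93.
U+46DD: 3-byte form → E4 9B 9D.
U+81D2: 3-byte form → E8 87 92.
U+E802: 3-byte form → EE A0 82.
Concatenated (14 bytes): 7C F2 B7 90 93 E4 9B 9D E8 87 92 EE A0 82.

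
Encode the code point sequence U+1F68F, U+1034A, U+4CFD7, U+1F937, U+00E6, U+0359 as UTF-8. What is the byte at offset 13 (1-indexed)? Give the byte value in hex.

0xF0

1-indexed offset 13 is 0-indexed offset 12.
U+1F68F → 4-byte form F0 9F 9A 8F at offsets 0–3.
U+1034A → 4-byte form F0 90 8D 8A at offsets 4–7.
U+4CFD7 → 4-byte form F1 8C BF 97 at offsets 8–11.
U+1F937 → 4-byte form F0 9F A4 B7 at offsets 12–15.
Offset 12 falls in char 4's range; it's byte 1 of F0 9F A4 B7 = 0xF0.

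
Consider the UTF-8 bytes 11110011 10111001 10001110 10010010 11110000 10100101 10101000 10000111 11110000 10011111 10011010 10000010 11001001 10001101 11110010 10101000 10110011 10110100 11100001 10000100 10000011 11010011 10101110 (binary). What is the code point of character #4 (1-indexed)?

U+024D

Offset 0: leading byte 0xF3 = 11110011 → 4-byte char #1 = F3 B9 8E 92.
Offset 4: leading byte 0xF0 = 11110000 → 4-byte char #2 = F0 A5 A8 87.
Offset 8: leading byte 0xF0 = 11110000 → 4-byte char #3 = F0 9F 9A 82.
Offset 12: leading byte 0xC9 = 11001001 → 2-byte char #4 = C9 8D.
Leading byte 0xC9 = 11001001 matches 110xxxxx → 2-byte sequence.
Byte 1: 0xC9 = 11001001, payload 01001 (5 bits).
Byte 2: 0x8D = 10001101 (10xxxxxx ✓), payload 001101.
Concatenate: 01001001101 = 0x24D (11 bits → U+024D).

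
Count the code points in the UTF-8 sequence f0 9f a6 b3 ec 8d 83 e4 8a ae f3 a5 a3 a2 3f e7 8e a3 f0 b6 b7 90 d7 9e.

8

Byte at offset 0: 0xF0 = 11110000 → 4-byte char (#1). Advance 4.
Byte at offset 4: 0xEC = 11101100 → 3-byte char (#2). Advance 3.
Byte at offset 7: 0xE4 = 11100100 → 3-byte char (#3). Advance 3.
Byte at offset 10: 0xF3 = 11110011 → 4-byte char (#4). Advance 4.
Byte at offset 14: 0x3F = 00111111 → 1-byte char (#5). Advance 1.
Byte at offset 15: 0xE7 = 11100111 → 3-byte char (#6). Advance 3.
Byte at offset 18: 0xF0 = 11110000 → 4-byte char (#7). Advance 4.
Byte at offset 22: 0xD7 = 11010111 → 2-byte char (#8). Advance 2.
Reached end at offset 24 after 8 code points.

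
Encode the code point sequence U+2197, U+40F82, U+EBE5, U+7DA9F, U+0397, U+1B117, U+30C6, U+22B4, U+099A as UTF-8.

U+2197: 3-byte form → E2 86 97.
U+40F82: 4-byte form → F1 80 BE 82.
U+EBE5: 3-byte form → EE AF A5.
U+7DA9F: 4-byte form → F1 BD AA 9F.
U+0397: 2-byte form → CE 97.
U+1B117: 4-byte form → F0 9B 84 97.
U+30C6: 3-byte form → E3 83 86.
U+22B4: 3-byte form → E2 8A B4.
U+099A: 3-byte form → E0 A6 9A.
Concatenated (29 bytes): E2 86 97 F1 80 BE 82 EE AF A5 F1 BD AA 9F CE 97 F0 9B 84 97 E3 83 86 E2 8A B4 E0 A6 9A.

E2 86 97 F1 80 BE 82 EE AF A5 F1 BD AA 9F CE 97 F0 9B 84 97 E3 83 86 E2 8A B4 E0 A6 9A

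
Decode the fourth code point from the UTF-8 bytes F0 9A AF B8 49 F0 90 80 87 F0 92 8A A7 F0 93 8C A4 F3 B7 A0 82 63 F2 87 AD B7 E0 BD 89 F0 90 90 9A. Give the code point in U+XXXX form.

Offset 0: leading byte 0xF0 = 11110000 → 4-byte char #1 = F0 9A AF B8.
Offset 4: leading byte 0x49 = 01001001 → 1-byte char #2 = 49.
Offset 5: leading byte 0xF0 = 11110000 → 4-byte char #3 = F0 90 80 87.
Offset 9: leading byte 0xF0 = 11110000 → 4-byte char #4 = F0 92 8A A7.
Leading byte 0xF0 = 11110000 matches 11110xxx → 4-byte sequence.
Byte 1: 0xF0 = 11110000, payload 000 (3 bits).
Byte 2: 0x92 = 10010010 (10xxxxxx ✓), payload 010010.
Byte 3: 0x8A = 10001010 (10xxxxxx ✓), payload 001010.
Byte 4: 0xA7 = 10100111 (10xxxxxx ✓), payload 100111.
Concatenate: 000010010001010100111 = 0x122A7 (21 bits → U+122A7).

U+122A7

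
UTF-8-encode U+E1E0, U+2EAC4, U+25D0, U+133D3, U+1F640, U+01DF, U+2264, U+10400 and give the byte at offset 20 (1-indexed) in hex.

0x9F

1-indexed offset 20 is 0-indexed offset 19.
U+E1E0 → 3-byte form EE 87 A0 at offsets 0–2.
U+2EAC4 → 4-byte form F0 AE AB 84 at offsets 3–6.
U+25D0 → 3-byte form E2 97 90 at offsets 7–9.
U+133D3 → 4-byte form F0 93 8F 93 at offsets 10–13.
U+1F640 → 4-byte form F0 9F 99 80 at offsets 14–17.
U+01DF → 2-byte form C7 9F at offsets 18–19.
Offset 19 falls in char 6's range; it's byte 2 of C7 9F = 0x9F.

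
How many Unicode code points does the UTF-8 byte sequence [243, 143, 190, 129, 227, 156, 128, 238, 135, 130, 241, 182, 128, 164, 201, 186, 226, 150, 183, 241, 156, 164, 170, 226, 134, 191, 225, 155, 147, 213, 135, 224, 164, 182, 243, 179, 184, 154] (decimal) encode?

Byte at offset 0: 0xF3 = 11110011 → 4-byte char (#1). Advance 4.
Byte at offset 4: 0xE3 = 11100011 → 3-byte char (#2). Advance 3.
Byte at offset 7: 0xEE = 11101110 → 3-byte char (#3). Advance 3.
Byte at offset 10: 0xF1 = 11110001 → 4-byte char (#4). Advance 4.
Byte at offset 14: 0xC9 = 11001001 → 2-byte char (#5). Advance 2.
Byte at offset 16: 0xE2 = 11100010 → 3-byte char (#6). Advance 3.
Byte at offset 19: 0xF1 = 11110001 → 4-byte char (#7). Advance 4.
Byte at offset 23: 0xE2 = 11100010 → 3-byte char (#8). Advance 3.
Byte at offset 26: 0xE1 = 11100001 → 3-byte char (#9). Advance 3.
Byte at offset 29: 0xD5 = 11010101 → 2-byte char (#10). Advance 2.
Byte at offset 31: 0xE0 = 11100000 → 3-byte char (#11). Advance 3.
Byte at offset 34: 0xF3 = 11110011 → 4-byte char (#12). Advance 4.
Reached end at offset 38 after 12 code points.

12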